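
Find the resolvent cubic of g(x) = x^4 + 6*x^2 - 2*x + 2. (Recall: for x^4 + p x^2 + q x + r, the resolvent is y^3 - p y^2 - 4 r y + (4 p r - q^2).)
h(y) = y^3 - 6*y^2 - 8*y + 44

Identify coefficients: p = 6, q = -2, r = 2.
Plug into h(y) = y^3 - p y^2 - 4 r y + (4 p r - q^2):
  h(y) = y^3 - (6) y^2 - 4*(2) y + (4*(6)*(2) - (-2)^2)
       = y^3 + (-6) y^2 + (-8) y + (44).
Simplifying: h(y) = y^3 - 6*y^2 - 8*y + 44.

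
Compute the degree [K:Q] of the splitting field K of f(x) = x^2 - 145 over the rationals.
[K:Q] = 2

The polynomial x^2 - 145 is irreducible over Q since 145 is not a perfect square. Its splitting field is Q(sqrt(145)), which has degree 2 over Q.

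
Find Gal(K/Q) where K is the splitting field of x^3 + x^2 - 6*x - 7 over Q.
Gal(K/Q) = A_3 (cyclic of order 3)

Compute the discriminant of x^3 + (1)*x^2 + (-6)*x + (-7): Δ = 361. Since Δ is a perfect square (Δ = 19^2), the Galois group is contained in A_3. Irreducibility forces the group to be transitive on three roots, so Gal = A_3.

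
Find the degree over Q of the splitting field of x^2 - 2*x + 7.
[K:Q] = 2

The discriminant of x^2 + (-2)*x + (7) is b^2 - 4c = 4 - (28) = -24. Since -24 is not a perfect square in Q, the polynomial is irreducible over Q. Its two roots generate a degree-2 extension, so [K:Q] = 2.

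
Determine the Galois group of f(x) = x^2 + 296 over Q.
Gal(K/Q) = Z/2Z (cyclic of order 2)

x^2 + 296 is irreducible over Q since -296 is not a rational square. The splitting field Q(sqrt(-296)) has degree 2 over Q, and its unique nontrivial automorphism is sqrt(-296) ↦ -sqrt(-296). Hence Gal(Q(sqrt(-296))/Q) = Z/2Z.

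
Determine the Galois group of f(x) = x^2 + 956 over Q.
Gal(K/Q) = Z/2Z (cyclic of order 2)

x^2 + 956 is irreducible over Q since -956 is not a rational square. The splitting field Q(sqrt(-956)) has degree 2 over Q, and its unique nontrivial automorphism is sqrt(-956) ↦ -sqrt(-956). Hence Gal(Q(sqrt(-956))/Q) = Z/2Z.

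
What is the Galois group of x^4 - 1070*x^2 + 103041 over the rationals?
Gal(K/Q) = Z/2Z (cyclic of order 2)

f factors as (x^2 - 963)(x^2 - 107), so the splitting field is K = Q(sqrt(963), sqrt(107)). The squarefree part of 963 is 107 and the squarefree part of 107 is also 107, so sqrt(963) and sqrt(107) are both rational multiples of sqrt(107). Hence Q(sqrt(963)) = Q(sqrt(107)) = Q(sqrt(107)), and the splitting field collapses to a single degree-2 extension with Galois group Z/2Z.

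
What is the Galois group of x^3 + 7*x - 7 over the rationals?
Gal(K/Q) = S_3 (symmetric group of order 6)

Compute the discriminant of x^3 + (0)*x^2 + (7)*x + (-7): Δ = -2695. Since Δ is not a rational square, the Galois group is not contained in A_3; it must be the full S_3 (irreducibility of the cubic rules out anything smaller).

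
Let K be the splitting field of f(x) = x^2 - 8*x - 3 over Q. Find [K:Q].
[K:Q] = 2

The discriminant of x^2 + (-8)*x + (-3) is b^2 - 4c = 64 - (-12) = 76. Since 76 is not a perfect square in Q, the polynomial is irreducible over Q. Its two roots generate a degree-2 extension, so [K:Q] = 2.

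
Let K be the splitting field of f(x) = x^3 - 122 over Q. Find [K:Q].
[K:Q] = 6

x^3 - 122 has one real root r = 122^(1/3) and two complex roots r*zeta_3, r*zeta_3^2 where zeta_3 = e^(2*pi*i/3). The splitting field is Q(r, zeta_3). [Q(r):Q] = 3 and [Q(zeta_3):Q] = 2 with gcd = 1, so [Q(r, zeta_3):Q] = 3 * 2 = 6.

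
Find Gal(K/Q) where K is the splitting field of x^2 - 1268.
Gal(K/Q) = Z/2Z (cyclic of order 2)

x^2 - 1268 is irreducible over Q since 1268 is not a rational square. The splitting field Q(sqrt(1268)) has degree 2 over Q, and its unique nontrivial automorphism is sqrt(1268) ↦ -sqrt(1268). Hence Gal(Q(sqrt(1268))/Q) = Z/2Z.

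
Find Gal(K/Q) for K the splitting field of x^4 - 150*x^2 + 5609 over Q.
Gal(K/Q) = V_4 (Klein four-group, Z/2Z × Z/2Z)

f factors as (x^2 - 79)(x^2 - 71), so the splitting field is K = Q(sqrt(79), sqrt(71)). The elements 79, 71, 5609 are all non-squares in Q, so sqrt(79) and sqrt(71) generate independent quadratic extensions. Thus [K:Q] = 4 and Gal(K/Q) is generated by the two order-2 automorphisms sqrt(79) ↦ -sqrt(79) and sqrt(71) ↦ -sqrt(71), giving V_4.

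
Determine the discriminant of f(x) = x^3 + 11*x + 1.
Δ = -5351

For a depressed cubic x^3 + p x + q the discriminant is Δ = -4 p^3 - 27 q^2 = -4*(11)^3 - 27*(1)^2 = -5324 - 27 = -5351.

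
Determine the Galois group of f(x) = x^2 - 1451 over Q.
Gal(K/Q) = Z/2Z (cyclic of order 2)

x^2 - 1451 is irreducible over Q since 1451 is not a rational square. The splitting field Q(sqrt(1451)) has degree 2 over Q, and its unique nontrivial automorphism is sqrt(1451) ↦ -sqrt(1451). Hence Gal(Q(sqrt(1451))/Q) = Z/2Z.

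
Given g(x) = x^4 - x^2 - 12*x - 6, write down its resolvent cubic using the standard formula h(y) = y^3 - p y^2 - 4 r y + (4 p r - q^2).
h(y) = y^3 + y^2 + 24*y - 120

Identify coefficients: p = -1, q = -12, r = -6.
Plug into h(y) = y^3 - p y^2 - 4 r y + (4 p r - q^2):
  h(y) = y^3 - (-1) y^2 - 4*(-6) y + (4*(-1)*(-6) - (-12)^2)
       = y^3 + (1) y^2 + (24) y + (-120).
Simplifying: h(y) = y^3 + y^2 + 24*y - 120.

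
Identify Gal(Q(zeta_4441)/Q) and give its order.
|Gal(Q(zeta_4441)/Q)| = phi(4441) = 4440; group ≅ (Z/4441Z)^* ≅ Z/4440Z

The n-th cyclotomic polynomial Φ_4441(x) is the minimal polynomial of zeta_4441 over Q and has degree phi(4441) = 4440. So Q(zeta_4441) is a degree-4440 Galois extension with Galois group (Z/4441Z)^*. (Z/4441Z)^* is cyclic since 4441 is an odd prime power (or 4). Hence Gal(Q(zeta_4441)/Q) ≅ Z/4440Z.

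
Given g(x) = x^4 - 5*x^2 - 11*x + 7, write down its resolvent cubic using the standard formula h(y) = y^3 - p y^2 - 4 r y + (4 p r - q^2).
h(y) = y^3 + 5*y^2 - 28*y - 261

Identify coefficients: p = -5, q = -11, r = 7.
Plug into h(y) = y^3 - p y^2 - 4 r y + (4 p r - q^2):
  h(y) = y^3 - (-5) y^2 - 4*(7) y + (4*(-5)*(7) - (-11)^2)
       = y^3 + (5) y^2 + (-28) y + (-261).
Simplifying: h(y) = y^3 + 5*y^2 - 28*y - 261.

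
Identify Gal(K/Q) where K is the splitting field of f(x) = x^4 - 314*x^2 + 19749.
Gal(K/Q) = V_4 (Klein four-group, Z/2Z × Z/2Z)

f factors as (x^2 - 227)(x^2 - 87), so the splitting field is K = Q(sqrt(227), sqrt(87)). The elements 227, 87, 19749 are all non-squares in Q, so sqrt(227) and sqrt(87) generate independent quadratic extensions. Thus [K:Q] = 4 and Gal(K/Q) is generated by the two order-2 automorphisms sqrt(227) ↦ -sqrt(227) and sqrt(87) ↦ -sqrt(87), giving V_4.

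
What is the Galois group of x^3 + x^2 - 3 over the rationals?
Gal(K/Q) = S_3 (symmetric group of order 6)

Compute the discriminant of x^3 + (1)*x^2 + (0)*x + (-3): Δ = -231. Since Δ is not a rational square, the Galois group is not contained in A_3; it must be the full S_3 (irreducibility of the cubic rules out anything smaller).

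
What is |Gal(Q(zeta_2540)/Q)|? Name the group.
|Gal(Q(zeta_2540)/Q)| = phi(2540) = 1008; group ≅ (Z/2540Z)^* ≅ Z/2Z × Z/4Z × Z/126Z

The n-th cyclotomic polynomial Φ_2540(x) is the minimal polynomial of zeta_2540 over Q and has degree phi(2540) = 1008. So Q(zeta_2540) is a degree-1008 Galois extension with Galois group (Z/2540Z)^*. By CRT, (Z/2540Z)^* ≅ (Z/4Z)^* × (Z/5Z)^* × (Z/127Z)^*. Each prime-power unit group is (Z/4Z)^* ≅ Z/2Z; (Z/5Z)^* ≅ Z/4Z; (Z/127Z)^* ≅ Z/126Z. Hence Gal(Q(zeta_2540)/Q) ≅ Z/2Z × Z/4Z × Z/126Z.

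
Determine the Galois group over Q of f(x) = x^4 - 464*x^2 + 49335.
Gal(K/Q) = V_4 (Klein four-group, Z/2Z × Z/2Z)

f factors as (x^2 - 165)(x^2 - 299), so the splitting field is K = Q(sqrt(165), sqrt(299)). The elements 165, 299, 49335 are all non-squares in Q, so sqrt(165) and sqrt(299) generate independent quadratic extensions. Thus [K:Q] = 4 and Gal(K/Q) is generated by the two order-2 automorphisms sqrt(165) ↦ -sqrt(165) and sqrt(299) ↦ -sqrt(299), giving V_4.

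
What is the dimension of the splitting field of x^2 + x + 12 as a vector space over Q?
[K:Q] = 2

The discriminant of x^2 + (1)*x + (12) is b^2 - 4c = 1 - (48) = -47. Since -47 is not a perfect square in Q, the polynomial is irreducible over Q. Its two roots generate a degree-2 extension, so [K:Q] = 2.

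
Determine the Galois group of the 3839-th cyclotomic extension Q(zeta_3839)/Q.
|Gal(Q(zeta_3839)/Q)| = phi(3839) = 3480; group ≅ (Z/3839Z)^* ≅ Z/10Z × Z/348Z

The n-th cyclotomic polynomial Φ_3839(x) is the minimal polynomial of zeta_3839 over Q and has degree phi(3839) = 3480. So Q(zeta_3839) is a degree-3480 Galois extension with Galois group (Z/3839Z)^*. By CRT, (Z/3839Z)^* ≅ (Z/11Z)^* × (Z/349Z)^*. Each prime-power unit group is (Z/11Z)^* ≅ Z/10Z; (Z/349Z)^* ≅ Z/348Z. Hence Gal(Q(zeta_3839)/Q) ≅ Z/10Z × Z/348Z.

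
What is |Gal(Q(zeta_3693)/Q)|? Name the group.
|Gal(Q(zeta_3693)/Q)| = phi(3693) = 2460; group ≅ (Z/3693Z)^* ≅ Z/2Z × Z/1230Z

The n-th cyclotomic polynomial Φ_3693(x) is the minimal polynomial of zeta_3693 over Q and has degree phi(3693) = 2460. So Q(zeta_3693) is a degree-2460 Galois extension with Galois group (Z/3693Z)^*. By CRT, (Z/3693Z)^* ≅ (Z/3Z)^* × (Z/1231Z)^*. Each prime-power unit group is (Z/3Z)^* ≅ Z/2Z; (Z/1231Z)^* ≅ Z/1230Z. Hence Gal(Q(zeta_3693)/Q) ≅ Z/2Z × Z/1230Z.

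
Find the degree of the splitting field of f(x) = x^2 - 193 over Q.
[K:Q] = 2

The polynomial x^2 - 193 is irreducible over Q since 193 is not a perfect square. Its splitting field is Q(sqrt(193)), which has degree 2 over Q.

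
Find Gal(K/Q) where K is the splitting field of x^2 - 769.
Gal(K/Q) = Z/2Z (cyclic of order 2)

x^2 - 769 is irreducible over Q since 769 is not a rational square. The splitting field Q(sqrt(769)) has degree 2 over Q, and its unique nontrivial automorphism is sqrt(769) ↦ -sqrt(769). Hence Gal(Q(sqrt(769))/Q) = Z/2Z.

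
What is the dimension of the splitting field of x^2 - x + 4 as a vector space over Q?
[K:Q] = 2

The discriminant of x^2 + (-1)*x + (4) is b^2 - 4c = 1 - (16) = -15. Since -15 is not a perfect square in Q, the polynomial is irreducible over Q. Its two roots generate a degree-2 extension, so [K:Q] = 2.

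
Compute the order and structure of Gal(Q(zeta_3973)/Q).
|Gal(Q(zeta_3973)/Q)| = phi(3973) = 3808; group ≅ (Z/3973Z)^* ≅ Z/28Z × Z/136Z

The n-th cyclotomic polynomial Φ_3973(x) is the minimal polynomial of zeta_3973 over Q and has degree phi(3973) = 3808. So Q(zeta_3973) is a degree-3808 Galois extension with Galois group (Z/3973Z)^*. By CRT, (Z/3973Z)^* ≅ (Z/29Z)^* × (Z/137Z)^*. Each prime-power unit group is (Z/29Z)^* ≅ Z/28Z; (Z/137Z)^* ≅ Z/136Z. Hence Gal(Q(zeta_3973)/Q) ≅ Z/28Z × Z/136Z.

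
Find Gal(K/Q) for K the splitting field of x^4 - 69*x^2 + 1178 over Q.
Gal(K/Q) = V_4 (Klein four-group, Z/2Z × Z/2Z)

f factors as (x^2 - 38)(x^2 - 31), so the splitting field is K = Q(sqrt(38), sqrt(31)). The elements 38, 31, 1178 are all non-squares in Q, so sqrt(38) and sqrt(31) generate independent quadratic extensions. Thus [K:Q] = 4 and Gal(K/Q) is generated by the two order-2 automorphisms sqrt(38) ↦ -sqrt(38) and sqrt(31) ↦ -sqrt(31), giving V_4.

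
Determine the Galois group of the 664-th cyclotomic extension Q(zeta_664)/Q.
|Gal(Q(zeta_664)/Q)| = phi(664) = 328; group ≅ (Z/664Z)^* ≅ Z/2Z × Z/2Z × Z/82Z

The n-th cyclotomic polynomial Φ_664(x) is the minimal polynomial of zeta_664 over Q and has degree phi(664) = 328. So Q(zeta_664) is a degree-328 Galois extension with Galois group (Z/664Z)^*. By CRT, (Z/664Z)^* ≅ (Z/8Z)^* × (Z/83Z)^*. Each prime-power unit group is (Z/8Z)^* ≅ Z/2Z × Z/2Z; (Z/83Z)^* ≅ Z/82Z. Hence Gal(Q(zeta_664)/Q) ≅ Z/2Z × Z/2Z × Z/82Z.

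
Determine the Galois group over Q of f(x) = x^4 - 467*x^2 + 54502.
Gal(K/Q) = V_4 (Klein four-group, Z/2Z × Z/2Z)

f factors as (x^2 - 229)(x^2 - 238), so the splitting field is K = Q(sqrt(229), sqrt(238)). The elements 229, 238, 54502 are all non-squares in Q, so sqrt(229) and sqrt(238) generate independent quadratic extensions. Thus [K:Q] = 4 and Gal(K/Q) is generated by the two order-2 automorphisms sqrt(229) ↦ -sqrt(229) and sqrt(238) ↦ -sqrt(238), giving V_4.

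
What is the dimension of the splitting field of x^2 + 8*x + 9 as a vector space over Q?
[K:Q] = 2

The discriminant of x^2 + (8)*x + (9) is b^2 - 4c = 64 - (36) = 28. Since 28 is not a perfect square in Q, the polynomial is irreducible over Q. Its two roots generate a degree-2 extension, so [K:Q] = 2.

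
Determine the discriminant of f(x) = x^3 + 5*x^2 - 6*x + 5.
Δ = -4111

For x^3 + a x^2 + b x + c the discriminant is Δ = 18 a b c - 4 a^3 c + a^2 b^2 - 4 b^3 - 27 c^2.
Plug a = 5, b = -6, c = 5:
  18*(5)*(-6)*(5) - 4*(5)^3*(5) + (5)^2*(-6)^2 - 4*(-6)^3 - 27*(5)^2
  = -2700 + (-2500) + 900 + (864) + (-675)
  = -4111.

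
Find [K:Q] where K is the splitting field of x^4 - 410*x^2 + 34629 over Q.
[K:Q] = 4

f factors as (x^2 - 291)(x^2 - 119); the splitting field is K = Q(sqrt(291), sqrt(119)). Since 291, 119, and 34629 are all non-squares in Q, the three subfields Q(sqrt(291)), Q(sqrt(119)), Q(sqrt(34629)) are distinct degree-2 extensions, so [K:Q] = 4 (Klein four Galois group).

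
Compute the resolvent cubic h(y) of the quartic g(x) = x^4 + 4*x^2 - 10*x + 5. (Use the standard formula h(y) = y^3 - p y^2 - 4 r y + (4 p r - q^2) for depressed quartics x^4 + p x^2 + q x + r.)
h(y) = y^3 - 4*y^2 - 20*y - 20

Identify coefficients: p = 4, q = -10, r = 5.
Plug into h(y) = y^3 - p y^2 - 4 r y + (4 p r - q^2):
  h(y) = y^3 - (4) y^2 - 4*(5) y + (4*(4)*(5) - (-10)^2)
       = y^3 + (-4) y^2 + (-20) y + (-20).
Simplifying: h(y) = y^3 - 4*y^2 - 20*y - 20.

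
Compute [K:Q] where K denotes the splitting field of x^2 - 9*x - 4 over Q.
[K:Q] = 2

The discriminant of x^2 + (-9)*x + (-4) is b^2 - 4c = 81 - (-16) = 97. Since 97 is not a perfect square in Q, the polynomial is irreducible over Q. Its two roots generate a degree-2 extension, so [K:Q] = 2.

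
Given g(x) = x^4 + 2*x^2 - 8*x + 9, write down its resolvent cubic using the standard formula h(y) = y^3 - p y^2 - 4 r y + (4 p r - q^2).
h(y) = y^3 - 2*y^2 - 36*y + 8

Identify coefficients: p = 2, q = -8, r = 9.
Plug into h(y) = y^3 - p y^2 - 4 r y + (4 p r - q^2):
  h(y) = y^3 - (2) y^2 - 4*(9) y + (4*(2)*(9) - (-8)^2)
       = y^3 + (-2) y^2 + (-36) y + (8).
Simplifying: h(y) = y^3 - 2*y^2 - 36*y + 8.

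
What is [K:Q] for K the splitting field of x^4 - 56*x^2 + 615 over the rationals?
[K:Q] = 4

f factors as (x^2 - 15)(x^2 - 41); the splitting field is K = Q(sqrt(15), sqrt(41)). Since 15, 41, and 615 are all non-squares in Q, the three subfields Q(sqrt(15)), Q(sqrt(41)), Q(sqrt(615)) are distinct degree-2 extensions, so [K:Q] = 4 (Klein four Galois group).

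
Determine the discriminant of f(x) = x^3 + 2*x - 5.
Δ = -707

For a depressed cubic x^3 + p x + q the discriminant is Δ = -4 p^3 - 27 q^2 = -4*(2)^3 - 27*(-5)^2 = -32 - 675 = -707.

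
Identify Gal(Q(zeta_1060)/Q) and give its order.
|Gal(Q(zeta_1060)/Q)| = phi(1060) = 416; group ≅ (Z/1060Z)^* ≅ Z/2Z × Z/4Z × Z/52Z

The n-th cyclotomic polynomial Φ_1060(x) is the minimal polynomial of zeta_1060 over Q and has degree phi(1060) = 416. So Q(zeta_1060) is a degree-416 Galois extension with Galois group (Z/1060Z)^*. By CRT, (Z/1060Z)^* ≅ (Z/4Z)^* × (Z/5Z)^* × (Z/53Z)^*. Each prime-power unit group is (Z/4Z)^* ≅ Z/2Z; (Z/5Z)^* ≅ Z/4Z; (Z/53Z)^* ≅ Z/52Z. Hence Gal(Q(zeta_1060)/Q) ≅ Z/2Z × Z/4Z × Z/52Z.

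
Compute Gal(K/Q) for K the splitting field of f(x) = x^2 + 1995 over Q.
Gal(K/Q) = Z/2Z (cyclic of order 2)

x^2 + 1995 is irreducible over Q since -1995 is not a rational square. The splitting field Q(sqrt(-1995)) has degree 2 over Q, and its unique nontrivial automorphism is sqrt(-1995) ↦ -sqrt(-1995). Hence Gal(Q(sqrt(-1995))/Q) = Z/2Z.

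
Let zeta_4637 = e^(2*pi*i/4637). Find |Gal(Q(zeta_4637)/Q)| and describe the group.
|Gal(Q(zeta_4637)/Q)| = phi(4637) = 4636; group ≅ (Z/4637Z)^* ≅ Z/4636Z

The n-th cyclotomic polynomial Φ_4637(x) is the minimal polynomial of zeta_4637 over Q and has degree phi(4637) = 4636. So Q(zeta_4637) is a degree-4636 Galois extension with Galois group (Z/4637Z)^*. (Z/4637Z)^* is cyclic since 4637 is an odd prime power (or 4). Hence Gal(Q(zeta_4637)/Q) ≅ Z/4636Z.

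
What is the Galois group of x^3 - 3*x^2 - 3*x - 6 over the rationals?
Gal(K/Q) = S_3 (symmetric group of order 6)

Compute the discriminant of x^3 + (-3)*x^2 + (-3)*x + (-6): Δ = -2403. Since Δ is not a rational square, the Galois group is not contained in A_3; it must be the full S_3 (irreducibility of the cubic rules out anything smaller).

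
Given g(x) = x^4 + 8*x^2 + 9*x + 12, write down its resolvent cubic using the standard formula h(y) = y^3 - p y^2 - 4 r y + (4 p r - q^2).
h(y) = y^3 - 8*y^2 - 48*y + 303

Identify coefficients: p = 8, q = 9, r = 12.
Plug into h(y) = y^3 - p y^2 - 4 r y + (4 p r - q^2):
  h(y) = y^3 - (8) y^2 - 4*(12) y + (4*(8)*(12) - (9)^2)
       = y^3 + (-8) y^2 + (-48) y + (303).
Simplifying: h(y) = y^3 - 8*y^2 - 48*y + 303.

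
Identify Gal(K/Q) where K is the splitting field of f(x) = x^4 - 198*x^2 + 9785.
Gal(K/Q) = V_4 (Klein four-group, Z/2Z × Z/2Z)

f factors as (x^2 - 103)(x^2 - 95), so the splitting field is K = Q(sqrt(103), sqrt(95)). The elements 103, 95, 9785 are all non-squares in Q, so sqrt(103) and sqrt(95) generate independent quadratic extensions. Thus [K:Q] = 4 and Gal(K/Q) is generated by the two order-2 automorphisms sqrt(103) ↦ -sqrt(103) and sqrt(95) ↦ -sqrt(95), giving V_4.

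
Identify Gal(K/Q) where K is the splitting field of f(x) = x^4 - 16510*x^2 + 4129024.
Gal(K/Q) = Z/2Z (cyclic of order 2)

f factors as (x^2 - 16256)(x^2 - 254), so the splitting field is K = Q(sqrt(16256), sqrt(254)). The squarefree part of 16256 is 254 and the squarefree part of 254 is also 254, so sqrt(16256) and sqrt(254) are both rational multiples of sqrt(254). Hence Q(sqrt(16256)) = Q(sqrt(254)) = Q(sqrt(254)), and the splitting field collapses to a single degree-2 extension with Galois group Z/2Z.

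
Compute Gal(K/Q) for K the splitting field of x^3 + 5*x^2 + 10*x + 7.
Gal(K/Q) = S_3 (symmetric group of order 6)

Compute the discriminant of x^3 + (5)*x^2 + (10)*x + (7): Δ = -23. Since Δ is not a rational square, the Galois group is not contained in A_3; it must be the full S_3 (irreducibility of the cubic rules out anything smaller).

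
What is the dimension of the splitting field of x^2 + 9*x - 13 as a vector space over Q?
[K:Q] = 2

The discriminant of x^2 + (9)*x + (-13) is b^2 - 4c = 81 - (-52) = 133. Since 133 is not a perfect square in Q, the polynomial is irreducible over Q. Its two roots generate a degree-2 extension, so [K:Q] = 2.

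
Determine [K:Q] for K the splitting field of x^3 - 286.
[K:Q] = 6

x^3 - 286 has one real root r = 286^(1/3) and two complex roots r*zeta_3, r*zeta_3^2 where zeta_3 = e^(2*pi*i/3). The splitting field is Q(r, zeta_3). [Q(r):Q] = 3 and [Q(zeta_3):Q] = 2 with gcd = 1, so [Q(r, zeta_3):Q] = 3 * 2 = 6.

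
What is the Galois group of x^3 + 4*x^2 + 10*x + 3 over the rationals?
Gal(K/Q) = S_3 (symmetric group of order 6)

Compute the discriminant of x^3 + (4)*x^2 + (10)*x + (3): Δ = -1251. Since Δ is not a rational square, the Galois group is not contained in A_3; it must be the full S_3 (irreducibility of the cubic rules out anything smaller).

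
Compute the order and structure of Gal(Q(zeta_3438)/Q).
|Gal(Q(zeta_3438)/Q)| = phi(3438) = 1140; group ≅ (Z/3438Z)^* ≅ Z/6Z × Z/190Z

The n-th cyclotomic polynomial Φ_3438(x) is the minimal polynomial of zeta_3438 over Q and has degree phi(3438) = 1140. So Q(zeta_3438) is a degree-1140 Galois extension with Galois group (Z/3438Z)^*. By CRT, (Z/3438Z)^* ≅ (Z/2Z)^* × (Z/9Z)^* × (Z/191Z)^*. Each prime-power unit group is (Z/2Z)^* ≅ trivial group (order 1); (Z/9Z)^* ≅ Z/6Z; (Z/191Z)^* ≅ Z/190Z. Hence Gal(Q(zeta_3438)/Q) ≅ Z/6Z × Z/190Z.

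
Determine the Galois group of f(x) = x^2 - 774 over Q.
Gal(K/Q) = Z/2Z (cyclic of order 2)

x^2 - 774 is irreducible over Q since 774 is not a rational square. The splitting field Q(sqrt(774)) has degree 2 over Q, and its unique nontrivial automorphism is sqrt(774) ↦ -sqrt(774). Hence Gal(Q(sqrt(774))/Q) = Z/2Z.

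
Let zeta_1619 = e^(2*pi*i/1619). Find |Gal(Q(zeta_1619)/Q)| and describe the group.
|Gal(Q(zeta_1619)/Q)| = phi(1619) = 1618; group ≅ (Z/1619Z)^* ≅ Z/1618Z

The n-th cyclotomic polynomial Φ_1619(x) is the minimal polynomial of zeta_1619 over Q and has degree phi(1619) = 1618. So Q(zeta_1619) is a degree-1618 Galois extension with Galois group (Z/1619Z)^*. (Z/1619Z)^* is cyclic since 1619 is an odd prime power (or 4). Hence Gal(Q(zeta_1619)/Q) ≅ Z/1618Z.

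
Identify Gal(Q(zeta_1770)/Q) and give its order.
|Gal(Q(zeta_1770)/Q)| = phi(1770) = 464; group ≅ (Z/1770Z)^* ≅ Z/2Z × Z/4Z × Z/58Z

The n-th cyclotomic polynomial Φ_1770(x) is the minimal polynomial of zeta_1770 over Q and has degree phi(1770) = 464. So Q(zeta_1770) is a degree-464 Galois extension with Galois group (Z/1770Z)^*. By CRT, (Z/1770Z)^* ≅ (Z/2Z)^* × (Z/3Z)^* × (Z/5Z)^* × (Z/59Z)^*. Each prime-power unit group is (Z/2Z)^* ≅ trivial group (order 1); (Z/3Z)^* ≅ Z/2Z; (Z/5Z)^* ≅ Z/4Z; (Z/59Z)^* ≅ Z/58Z. Hence Gal(Q(zeta_1770)/Q) ≅ Z/2Z × Z/4Z × Z/58Z.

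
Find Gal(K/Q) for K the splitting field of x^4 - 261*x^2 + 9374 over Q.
Gal(K/Q) = V_4 (Klein four-group, Z/2Z × Z/2Z)

f factors as (x^2 - 43)(x^2 - 218), so the splitting field is K = Q(sqrt(43), sqrt(218)). The elements 43, 218, 9374 are all non-squares in Q, so sqrt(43) and sqrt(218) generate independent quadratic extensions. Thus [K:Q] = 4 and Gal(K/Q) is generated by the two order-2 automorphisms sqrt(43) ↦ -sqrt(43) and sqrt(218) ↦ -sqrt(218), giving V_4.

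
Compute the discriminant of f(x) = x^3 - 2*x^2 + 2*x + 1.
Δ = -83

For x^3 + a x^2 + b x + c the discriminant is Δ = 18 a b c - 4 a^3 c + a^2 b^2 - 4 b^3 - 27 c^2.
Plug a = -2, b = 2, c = 1:
  18*(-2)*(2)*(1) - 4*(-2)^3*(1) + (-2)^2*(2)^2 - 4*(2)^3 - 27*(1)^2
  = -72 + (32) + 16 + (-32) + (-27)
  = -83.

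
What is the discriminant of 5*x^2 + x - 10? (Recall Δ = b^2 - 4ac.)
Δ = 201

For a quadratic a x^2 + b x + c the discriminant is Δ = b^2 - 4ac = (1)^2 - 4*(5)*(-10) = 1 - (-200) = 201.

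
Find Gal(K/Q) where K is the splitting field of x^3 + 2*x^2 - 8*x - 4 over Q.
Gal(K/Q) = S_3 (symmetric group of order 6)

Compute the discriminant of x^3 + (2)*x^2 + (-8)*x + (-4): Δ = 3152. Since Δ is not a rational square, the Galois group is not contained in A_3; it must be the full S_3 (irreducibility of the cubic rules out anything smaller).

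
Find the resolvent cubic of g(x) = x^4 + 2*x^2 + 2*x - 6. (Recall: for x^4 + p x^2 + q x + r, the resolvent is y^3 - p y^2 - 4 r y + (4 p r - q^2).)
h(y) = y^3 - 2*y^2 + 24*y - 52

Identify coefficients: p = 2, q = 2, r = -6.
Plug into h(y) = y^3 - p y^2 - 4 r y + (4 p r - q^2):
  h(y) = y^3 - (2) y^2 - 4*(-6) y + (4*(2)*(-6) - (2)^2)
       = y^3 + (-2) y^2 + (24) y + (-52).
Simplifying: h(y) = y^3 - 2*y^2 + 24*y - 52.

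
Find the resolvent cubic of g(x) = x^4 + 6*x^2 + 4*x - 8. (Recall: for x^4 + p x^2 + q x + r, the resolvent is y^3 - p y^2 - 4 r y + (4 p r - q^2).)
h(y) = y^3 - 6*y^2 + 32*y - 208

Identify coefficients: p = 6, q = 4, r = -8.
Plug into h(y) = y^3 - p y^2 - 4 r y + (4 p r - q^2):
  h(y) = y^3 - (6) y^2 - 4*(-8) y + (4*(6)*(-8) - (4)^2)
       = y^3 + (-6) y^2 + (32) y + (-208).
Simplifying: h(y) = y^3 - 6*y^2 + 32*y - 208.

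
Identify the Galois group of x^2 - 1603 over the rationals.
Gal(K/Q) = Z/2Z (cyclic of order 2)

x^2 - 1603 is irreducible over Q since 1603 is not a rational square. The splitting field Q(sqrt(1603)) has degree 2 over Q, and its unique nontrivial automorphism is sqrt(1603) ↦ -sqrt(1603). Hence Gal(Q(sqrt(1603))/Q) = Z/2Z.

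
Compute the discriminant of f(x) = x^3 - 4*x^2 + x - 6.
Δ = -2064

For x^3 + a x^2 + b x + c the discriminant is Δ = 18 a b c - 4 a^3 c + a^2 b^2 - 4 b^3 - 27 c^2.
Plug a = -4, b = 1, c = -6:
  18*(-4)*(1)*(-6) - 4*(-4)^3*(-6) + (-4)^2*(1)^2 - 4*(1)^3 - 27*(-6)^2
  = 432 + (-1536) + 16 + (-4) + (-972)
  = -2064.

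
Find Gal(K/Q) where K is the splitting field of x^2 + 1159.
Gal(K/Q) = Z/2Z (cyclic of order 2)

x^2 + 1159 is irreducible over Q since -1159 is not a rational square. The splitting field Q(sqrt(-1159)) has degree 2 over Q, and its unique nontrivial automorphism is sqrt(-1159) ↦ -sqrt(-1159). Hence Gal(Q(sqrt(-1159))/Q) = Z/2Z.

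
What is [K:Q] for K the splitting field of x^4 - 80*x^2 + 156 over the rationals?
[K:Q] = 4

f factors as (x^2 - 2)(x^2 - 78); the splitting field is K = Q(sqrt(2), sqrt(78)). Since 2, 78, and 156 are all non-squares in Q, the three subfields Q(sqrt(2)), Q(sqrt(78)), Q(sqrt(156)) are distinct degree-2 extensions, so [K:Q] = 4 (Klein four Galois group).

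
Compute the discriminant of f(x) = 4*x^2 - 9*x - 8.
Δ = 209

For a quadratic a x^2 + b x + c the discriminant is Δ = b^2 - 4ac = (-9)^2 - 4*(4)*(-8) = 81 - (-128) = 209.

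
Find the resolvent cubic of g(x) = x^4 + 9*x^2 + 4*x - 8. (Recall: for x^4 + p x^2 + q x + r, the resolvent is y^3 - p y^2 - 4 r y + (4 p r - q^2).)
h(y) = y^3 - 9*y^2 + 32*y - 304

Identify coefficients: p = 9, q = 4, r = -8.
Plug into h(y) = y^3 - p y^2 - 4 r y + (4 p r - q^2):
  h(y) = y^3 - (9) y^2 - 4*(-8) y + (4*(9)*(-8) - (4)^2)
       = y^3 + (-9) y^2 + (32) y + (-304).
Simplifying: h(y) = y^3 - 9*y^2 + 32*y - 304.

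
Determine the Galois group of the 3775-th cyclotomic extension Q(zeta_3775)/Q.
|Gal(Q(zeta_3775)/Q)| = phi(3775) = 3000; group ≅ (Z/3775Z)^* ≅ Z/20Z × Z/150Z

The n-th cyclotomic polynomial Φ_3775(x) is the minimal polynomial of zeta_3775 over Q and has degree phi(3775) = 3000. So Q(zeta_3775) is a degree-3000 Galois extension with Galois group (Z/3775Z)^*. By CRT, (Z/3775Z)^* ≅ (Z/25Z)^* × (Z/151Z)^*. Each prime-power unit group is (Z/25Z)^* ≅ Z/20Z; (Z/151Z)^* ≅ Z/150Z. Hence Gal(Q(zeta_3775)/Q) ≅ Z/20Z × Z/150Z.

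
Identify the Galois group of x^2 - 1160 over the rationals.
Gal(K/Q) = Z/2Z (cyclic of order 2)

x^2 - 1160 is irreducible over Q since 1160 is not a rational square. The splitting field Q(sqrt(1160)) has degree 2 over Q, and its unique nontrivial automorphism is sqrt(1160) ↦ -sqrt(1160). Hence Gal(Q(sqrt(1160))/Q) = Z/2Z.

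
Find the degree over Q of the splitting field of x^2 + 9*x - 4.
[K:Q] = 2

The discriminant of x^2 + (9)*x + (-4) is b^2 - 4c = 81 - (-16) = 97. Since 97 is not a perfect square in Q, the polynomial is irreducible over Q. Its two roots generate a degree-2 extension, so [K:Q] = 2.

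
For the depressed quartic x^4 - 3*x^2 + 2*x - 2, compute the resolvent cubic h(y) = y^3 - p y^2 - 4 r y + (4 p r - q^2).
h(y) = y^3 + 3*y^2 + 8*y + 20

Identify coefficients: p = -3, q = 2, r = -2.
Plug into h(y) = y^3 - p y^2 - 4 r y + (4 p r - q^2):
  h(y) = y^3 - (-3) y^2 - 4*(-2) y + (4*(-3)*(-2) - (2)^2)
       = y^3 + (3) y^2 + (8) y + (20).
Simplifying: h(y) = y^3 + 3*y^2 + 8*y + 20.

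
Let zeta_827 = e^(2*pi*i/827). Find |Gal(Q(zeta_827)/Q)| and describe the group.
|Gal(Q(zeta_827)/Q)| = phi(827) = 826; group ≅ (Z/827Z)^* ≅ Z/826Z

The n-th cyclotomic polynomial Φ_827(x) is the minimal polynomial of zeta_827 over Q and has degree phi(827) = 826. So Q(zeta_827) is a degree-826 Galois extension with Galois group (Z/827Z)^*. (Z/827Z)^* is cyclic since 827 is an odd prime power (or 4). Hence Gal(Q(zeta_827)/Q) ≅ Z/826Z.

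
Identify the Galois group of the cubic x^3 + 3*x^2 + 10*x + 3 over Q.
Gal(K/Q) = S_3 (symmetric group of order 6)

Compute the discriminant of x^3 + (3)*x^2 + (10)*x + (3): Δ = -2047. Since Δ is not a rational square, the Galois group is not contained in A_3; it must be the full S_3 (irreducibility of the cubic rules out anything smaller).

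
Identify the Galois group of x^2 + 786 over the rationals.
Gal(K/Q) = Z/2Z (cyclic of order 2)

x^2 + 786 is irreducible over Q since -786 is not a rational square. The splitting field Q(sqrt(-786)) has degree 2 over Q, and its unique nontrivial automorphism is sqrt(-786) ↦ -sqrt(-786). Hence Gal(Q(sqrt(-786))/Q) = Z/2Z.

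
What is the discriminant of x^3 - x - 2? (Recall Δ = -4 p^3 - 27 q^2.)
Δ = -104

For a depressed cubic x^3 + p x + q the discriminant is Δ = -4 p^3 - 27 q^2 = -4*(-1)^3 - 27*(-2)^2 = 4 - 108 = -104.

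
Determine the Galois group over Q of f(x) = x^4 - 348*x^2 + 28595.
Gal(K/Q) = V_4 (Klein four-group, Z/2Z × Z/2Z)

f factors as (x^2 - 133)(x^2 - 215), so the splitting field is K = Q(sqrt(133), sqrt(215)). The elements 133, 215, 28595 are all non-squares in Q, so sqrt(133) and sqrt(215) generate independent quadratic extensions. Thus [K:Q] = 4 and Gal(K/Q) is generated by the two order-2 automorphisms sqrt(133) ↦ -sqrt(133) and sqrt(215) ↦ -sqrt(215), giving V_4.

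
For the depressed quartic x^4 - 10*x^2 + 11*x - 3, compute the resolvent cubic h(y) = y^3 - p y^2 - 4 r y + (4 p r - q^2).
h(y) = y^3 + 10*y^2 + 12*y - 1

Identify coefficients: p = -10, q = 11, r = -3.
Plug into h(y) = y^3 - p y^2 - 4 r y + (4 p r - q^2):
  h(y) = y^3 - (-10) y^2 - 4*(-3) y + (4*(-10)*(-3) - (11)^2)
       = y^3 + (10) y^2 + (12) y + (-1).
Simplifying: h(y) = y^3 + 10*y^2 + 12*y - 1.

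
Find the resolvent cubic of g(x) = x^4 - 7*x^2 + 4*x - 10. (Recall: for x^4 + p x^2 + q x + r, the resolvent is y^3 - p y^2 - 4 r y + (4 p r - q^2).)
h(y) = y^3 + 7*y^2 + 40*y + 264

Identify coefficients: p = -7, q = 4, r = -10.
Plug into h(y) = y^3 - p y^2 - 4 r y + (4 p r - q^2):
  h(y) = y^3 - (-7) y^2 - 4*(-10) y + (4*(-7)*(-10) - (4)^2)
       = y^3 + (7) y^2 + (40) y + (264).
Simplifying: h(y) = y^3 + 7*y^2 + 40*y + 264.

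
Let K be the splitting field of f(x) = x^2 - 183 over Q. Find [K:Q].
[K:Q] = 2

The polynomial x^2 - 183 is irreducible over Q since 183 is not a perfect square. Its splitting field is Q(sqrt(183)), which has degree 2 over Q.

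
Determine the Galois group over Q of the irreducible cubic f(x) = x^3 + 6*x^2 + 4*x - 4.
Gal(K/Q) = S_3 (symmetric group of order 6)

Compute the discriminant of x^3 + (6)*x^2 + (4)*x + (-4): Δ = 1616. Since Δ is not a rational square, the Galois group is not contained in A_3; it must be the full S_3 (irreducibility of the cubic rules out anything smaller).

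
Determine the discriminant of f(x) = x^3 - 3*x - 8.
Δ = -1620

For a depressed cubic x^3 + p x + q the discriminant is Δ = -4 p^3 - 27 q^2 = -4*(-3)^3 - 27*(-8)^2 = 108 - 1728 = -1620.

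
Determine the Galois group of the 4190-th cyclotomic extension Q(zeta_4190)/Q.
|Gal(Q(zeta_4190)/Q)| = phi(4190) = 1672; group ≅ (Z/4190Z)^* ≅ Z/4Z × Z/418Z

The n-th cyclotomic polynomial Φ_4190(x) is the minimal polynomial of zeta_4190 over Q and has degree phi(4190) = 1672. So Q(zeta_4190) is a degree-1672 Galois extension with Galois group (Z/4190Z)^*. By CRT, (Z/4190Z)^* ≅ (Z/2Z)^* × (Z/5Z)^* × (Z/419Z)^*. Each prime-power unit group is (Z/2Z)^* ≅ trivial group (order 1); (Z/5Z)^* ≅ Z/4Z; (Z/419Z)^* ≅ Z/418Z. Hence Gal(Q(zeta_4190)/Q) ≅ Z/4Z × Z/418Z.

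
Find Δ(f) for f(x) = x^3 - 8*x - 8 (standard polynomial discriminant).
Δ = 320

For a depressed cubic x^3 + p x + q the discriminant is Δ = -4 p^3 - 27 q^2 = -4*(-8)^3 - 27*(-8)^2 = 2048 - 1728 = 320.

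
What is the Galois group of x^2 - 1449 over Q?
Gal(K/Q) = Z/2Z (cyclic of order 2)

x^2 - 1449 is irreducible over Q since 1449 is not a rational square. The splitting field Q(sqrt(1449)) has degree 2 over Q, and its unique nontrivial automorphism is sqrt(1449) ↦ -sqrt(1449). Hence Gal(Q(sqrt(1449))/Q) = Z/2Z.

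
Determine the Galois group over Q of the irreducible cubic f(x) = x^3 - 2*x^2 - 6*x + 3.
Gal(K/Q) = S_3 (symmetric group of order 6)

Compute the discriminant of x^3 + (-2)*x^2 + (-6)*x + (3): Δ = 1509. Since Δ is not a rational square, the Galois group is not contained in A_3; it must be the full S_3 (irreducibility of the cubic rules out anything smaller).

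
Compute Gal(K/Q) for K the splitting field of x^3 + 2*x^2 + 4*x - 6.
Gal(K/Q) = S_3 (symmetric group of order 6)

Compute the discriminant of x^3 + (2)*x^2 + (4)*x + (-6): Δ = -1836. Since Δ is not a rational square, the Galois group is not contained in A_3; it must be the full S_3 (irreducibility of the cubic rules out anything smaller).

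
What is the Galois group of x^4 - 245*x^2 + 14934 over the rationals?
Gal(K/Q) = V_4 (Klein four-group, Z/2Z × Z/2Z)

f factors as (x^2 - 114)(x^2 - 131), so the splitting field is K = Q(sqrt(114), sqrt(131)). The elements 114, 131, 14934 are all non-squares in Q, so sqrt(114) and sqrt(131) generate independent quadratic extensions. Thus [K:Q] = 4 and Gal(K/Q) is generated by the two order-2 automorphisms sqrt(114) ↦ -sqrt(114) and sqrt(131) ↦ -sqrt(131), giving V_4.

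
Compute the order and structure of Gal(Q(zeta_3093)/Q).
|Gal(Q(zeta_3093)/Q)| = phi(3093) = 2060; group ≅ (Z/3093Z)^* ≅ Z/2Z × Z/1030Z

The n-th cyclotomic polynomial Φ_3093(x) is the minimal polynomial of zeta_3093 over Q and has degree phi(3093) = 2060. So Q(zeta_3093) is a degree-2060 Galois extension with Galois group (Z/3093Z)^*. By CRT, (Z/3093Z)^* ≅ (Z/3Z)^* × (Z/1031Z)^*. Each prime-power unit group is (Z/3Z)^* ≅ Z/2Z; (Z/1031Z)^* ≅ Z/1030Z. Hence Gal(Q(zeta_3093)/Q) ≅ Z/2Z × Z/1030Z.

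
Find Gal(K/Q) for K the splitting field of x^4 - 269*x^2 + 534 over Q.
Gal(K/Q) = V_4 (Klein four-group, Z/2Z × Z/2Z)

f factors as (x^2 - 267)(x^2 - 2), so the splitting field is K = Q(sqrt(267), sqrt(2)). The elements 267, 2, 534 are all non-squares in Q, so sqrt(267) and sqrt(2) generate independent quadratic extensions. Thus [K:Q] = 4 and Gal(K/Q) is generated by the two order-2 automorphisms sqrt(267) ↦ -sqrt(267) and sqrt(2) ↦ -sqrt(2), giving V_4.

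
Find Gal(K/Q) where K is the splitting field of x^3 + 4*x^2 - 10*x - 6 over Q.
Gal(K/Q) = S_3 (symmetric group of order 6)

Compute the discriminant of x^3 + (4)*x^2 + (-10)*x + (-6): Δ = 10484. Since Δ is not a rational square, the Galois group is not contained in A_3; it must be the full S_3 (irreducibility of the cubic rules out anything smaller).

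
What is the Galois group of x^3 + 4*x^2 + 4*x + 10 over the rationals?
Gal(K/Q) = S_3 (symmetric group of order 6)

Compute the discriminant of x^3 + (4)*x^2 + (4)*x + (10): Δ = -2380. Since Δ is not a rational square, the Galois group is not contained in A_3; it must be the full S_3 (irreducibility of the cubic rules out anything smaller).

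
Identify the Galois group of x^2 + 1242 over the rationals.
Gal(K/Q) = Z/2Z (cyclic of order 2)

x^2 + 1242 is irreducible over Q since -1242 is not a rational square. The splitting field Q(sqrt(-1242)) has degree 2 over Q, and its unique nontrivial automorphism is sqrt(-1242) ↦ -sqrt(-1242). Hence Gal(Q(sqrt(-1242))/Q) = Z/2Z.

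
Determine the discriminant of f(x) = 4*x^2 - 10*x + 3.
Δ = 52

For a quadratic a x^2 + b x + c the discriminant is Δ = b^2 - 4ac = (-10)^2 - 4*(4)*(3) = 100 - (48) = 52.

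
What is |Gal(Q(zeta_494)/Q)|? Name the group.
|Gal(Q(zeta_494)/Q)| = phi(494) = 216; group ≅ (Z/494Z)^* ≅ Z/12Z × Z/18Z

The n-th cyclotomic polynomial Φ_494(x) is the minimal polynomial of zeta_494 over Q and has degree phi(494) = 216. So Q(zeta_494) is a degree-216 Galois extension with Galois group (Z/494Z)^*. By CRT, (Z/494Z)^* ≅ (Z/2Z)^* × (Z/13Z)^* × (Z/19Z)^*. Each prime-power unit group is (Z/2Z)^* ≅ trivial group (order 1); (Z/13Z)^* ≅ Z/12Z; (Z/19Z)^* ≅ Z/18Z. Hence Gal(Q(zeta_494)/Q) ≅ Z/12Z × Z/18Z.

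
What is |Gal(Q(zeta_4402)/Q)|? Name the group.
|Gal(Q(zeta_4402)/Q)| = phi(4402) = 2100; group ≅ (Z/4402Z)^* ≅ Z/30Z × Z/70Z

The n-th cyclotomic polynomial Φ_4402(x) is the minimal polynomial of zeta_4402 over Q and has degree phi(4402) = 2100. So Q(zeta_4402) is a degree-2100 Galois extension with Galois group (Z/4402Z)^*. By CRT, (Z/4402Z)^* ≅ (Z/2Z)^* × (Z/31Z)^* × (Z/71Z)^*. Each prime-power unit group is (Z/2Z)^* ≅ trivial group (order 1); (Z/31Z)^* ≅ Z/30Z; (Z/71Z)^* ≅ Z/70Z. Hence Gal(Q(zeta_4402)/Q) ≅ Z/30Z × Z/70Z.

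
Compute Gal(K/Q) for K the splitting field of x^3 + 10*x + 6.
Gal(K/Q) = S_3 (symmetric group of order 6)

Compute the discriminant of x^3 + (0)*x^2 + (10)*x + (6): Δ = -4972. Since Δ is not a rational square, the Galois group is not contained in A_3; it must be the full S_3 (irreducibility of the cubic rules out anything smaller).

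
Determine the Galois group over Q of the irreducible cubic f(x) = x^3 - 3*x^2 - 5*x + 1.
Gal(K/Q) = S_3 (symmetric group of order 6)

Compute the discriminant of x^3 + (-3)*x^2 + (-5)*x + (1): Δ = 1076. Since Δ is not a rational square, the Galois group is not contained in A_3; it must be the full S_3 (irreducibility of the cubic rules out anything smaller).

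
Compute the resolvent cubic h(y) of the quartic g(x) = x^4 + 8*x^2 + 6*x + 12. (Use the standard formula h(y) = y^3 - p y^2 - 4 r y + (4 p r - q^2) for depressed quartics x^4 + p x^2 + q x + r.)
h(y) = y^3 - 8*y^2 - 48*y + 348

Identify coefficients: p = 8, q = 6, r = 12.
Plug into h(y) = y^3 - p y^2 - 4 r y + (4 p r - q^2):
  h(y) = y^3 - (8) y^2 - 4*(12) y + (4*(8)*(12) - (6)^2)
       = y^3 + (-8) y^2 + (-48) y + (348).
Simplifying: h(y) = y^3 - 8*y^2 - 48*y + 348.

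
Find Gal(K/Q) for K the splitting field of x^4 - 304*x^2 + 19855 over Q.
Gal(K/Q) = V_4 (Klein four-group, Z/2Z × Z/2Z)

f factors as (x^2 - 95)(x^2 - 209), so the splitting field is K = Q(sqrt(95), sqrt(209)). The elements 95, 209, 19855 are all non-squares in Q, so sqrt(95) and sqrt(209) generate independent quadratic extensions. Thus [K:Q] = 4 and Gal(K/Q) is generated by the two order-2 automorphisms sqrt(95) ↦ -sqrt(95) and sqrt(209) ↦ -sqrt(209), giving V_4.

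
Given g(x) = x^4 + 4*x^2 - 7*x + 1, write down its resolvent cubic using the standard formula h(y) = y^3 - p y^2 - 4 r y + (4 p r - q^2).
h(y) = y^3 - 4*y^2 - 4*y - 33

Identify coefficients: p = 4, q = -7, r = 1.
Plug into h(y) = y^3 - p y^2 - 4 r y + (4 p r - q^2):
  h(y) = y^3 - (4) y^2 - 4*(1) y + (4*(4)*(1) - (-7)^2)
       = y^3 + (-4) y^2 + (-4) y + (-33).
Simplifying: h(y) = y^3 - 4*y^2 - 4*y - 33.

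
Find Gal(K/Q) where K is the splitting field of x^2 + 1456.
Gal(K/Q) = Z/2Z (cyclic of order 2)

x^2 + 1456 is irreducible over Q since -1456 is not a rational square. The splitting field Q(sqrt(-1456)) has degree 2 over Q, and its unique nontrivial automorphism is sqrt(-1456) ↦ -sqrt(-1456). Hence Gal(Q(sqrt(-1456))/Q) = Z/2Z.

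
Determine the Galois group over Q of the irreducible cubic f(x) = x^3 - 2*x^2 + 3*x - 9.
Gal(K/Q) = S_3 (symmetric group of order 6)

Compute the discriminant of x^3 + (-2)*x^2 + (3)*x + (-9): Δ = -1575. Since Δ is not a rational square, the Galois group is not contained in A_3; it must be the full S_3 (irreducibility of the cubic rules out anything smaller).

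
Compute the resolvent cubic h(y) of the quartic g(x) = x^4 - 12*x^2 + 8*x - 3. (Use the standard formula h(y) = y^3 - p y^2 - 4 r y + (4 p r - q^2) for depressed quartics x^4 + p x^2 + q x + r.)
h(y) = y^3 + 12*y^2 + 12*y + 80

Identify coefficients: p = -12, q = 8, r = -3.
Plug into h(y) = y^3 - p y^2 - 4 r y + (4 p r - q^2):
  h(y) = y^3 - (-12) y^2 - 4*(-3) y + (4*(-12)*(-3) - (8)^2)
       = y^3 + (12) y^2 + (12) y + (80).
Simplifying: h(y) = y^3 + 12*y^2 + 12*y + 80.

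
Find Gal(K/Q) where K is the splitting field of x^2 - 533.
Gal(K/Q) = Z/2Z (cyclic of order 2)

x^2 - 533 is irreducible over Q since 533 is not a rational square. The splitting field Q(sqrt(533)) has degree 2 over Q, and its unique nontrivial automorphism is sqrt(533) ↦ -sqrt(533). Hence Gal(Q(sqrt(533))/Q) = Z/2Z.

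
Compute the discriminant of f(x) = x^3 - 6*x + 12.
Δ = -3024

For a depressed cubic x^3 + p x + q the discriminant is Δ = -4 p^3 - 27 q^2 = -4*(-6)^3 - 27*(12)^2 = 864 - 3888 = -3024.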